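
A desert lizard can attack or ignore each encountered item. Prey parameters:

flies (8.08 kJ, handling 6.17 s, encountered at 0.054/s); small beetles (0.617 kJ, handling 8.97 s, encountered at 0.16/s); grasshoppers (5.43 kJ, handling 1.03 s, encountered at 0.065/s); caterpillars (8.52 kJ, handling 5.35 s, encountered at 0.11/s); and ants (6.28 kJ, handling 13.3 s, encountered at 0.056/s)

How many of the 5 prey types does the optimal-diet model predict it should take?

3

E/h in descending order: grasshoppers 5.27, caterpillars 1.59, flies 1.31, ants 0.472, small beetles 0.0688 kJ/s. The optimal diet is the largest prefix of this list for which every included type satisfies E_i/h_i > R on the types above it.
Rate on top 1: 0.3308. caterpillars: 1.59 > 0.3308 → include.
Rate on top 2: 0.7793. flies: 1.31 > 0.7793 → include.
Rate on top 3: 0.8682. ants: 0.472 < 0.8682 → exclude; stop.
Optimal diet: grasshoppers, caterpillars, flies — 3 of 5 types.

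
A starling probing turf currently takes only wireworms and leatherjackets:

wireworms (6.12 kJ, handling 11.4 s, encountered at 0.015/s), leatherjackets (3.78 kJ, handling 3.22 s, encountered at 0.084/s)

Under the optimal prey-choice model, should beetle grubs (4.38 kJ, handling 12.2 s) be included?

Yes

Intake rate on the current diet: R = (0.015×6.12 + 0.084×3.78) / (1 + 0.015×11.4 + 0.084×3.22) = 0.4093/1.441 = 0.284 kJ/s.
beetle grubs: E/h = 4.38/12.2 = 0.359 kJ/s.
Since 0.359 > R, including beetle grubs increases the long-run rate.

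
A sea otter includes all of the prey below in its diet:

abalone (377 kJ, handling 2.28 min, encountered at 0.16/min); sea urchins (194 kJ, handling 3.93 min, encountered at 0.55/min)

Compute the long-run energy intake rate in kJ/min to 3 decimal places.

47.364 kJ/min

R = (0.16×377 + 0.55×194) / (1 + 0.16×2.28 + 0.55×3.93) = 167/3.526 = 47.36 kJ/min.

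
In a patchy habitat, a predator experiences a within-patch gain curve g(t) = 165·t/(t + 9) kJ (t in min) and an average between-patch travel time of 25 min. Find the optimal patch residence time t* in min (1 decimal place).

By the marginal value theorem, leave when the instantaneous gain rate g'(t) equals the habitat-wide average g(t)/(T + t).
g'(t) = 165·9/(t + 9)². Setting 165·9/(t+9)² = 165t/[(t+9)(25+t)] gives 9(25+t) = t(t+9), so t² = 9×25 = 225.
t* = √225 = 15 min.

15.0 min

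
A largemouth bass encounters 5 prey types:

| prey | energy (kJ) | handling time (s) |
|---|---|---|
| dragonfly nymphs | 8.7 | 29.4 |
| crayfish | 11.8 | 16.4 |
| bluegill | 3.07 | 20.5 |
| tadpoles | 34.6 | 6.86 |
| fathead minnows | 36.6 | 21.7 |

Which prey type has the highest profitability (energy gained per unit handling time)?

tadpoles

Profitability E/h (kJ/s): dragonfly nymphs = 8.7/29.4 = 0.296, crayfish = 11.8/16.4 = 0.72, bluegill = 3.07/20.5 = 0.15, tadpoles = 34.6/6.86 = 5.04, fathead minnows = 36.6/21.7 = 1.69.
Ranked: tadpoles > fathead minnows > crayfish > dragonfly nymphs > bluegill.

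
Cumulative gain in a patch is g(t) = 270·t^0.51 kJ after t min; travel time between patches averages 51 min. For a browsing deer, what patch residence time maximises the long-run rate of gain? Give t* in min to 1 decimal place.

53.1 min

Optimal t* satisfies g'(t*) = g(t*)/(T + t*).
g'(t) = 0.51·270·t^-0.49. Setting 0.51·270·t^-0.49 = 270·t^0.51/(51+t) gives 0.51(51+t) = t, so 0.49·t = 0.51×51.
t* = 0.51×51/0.49 = 53.08 min.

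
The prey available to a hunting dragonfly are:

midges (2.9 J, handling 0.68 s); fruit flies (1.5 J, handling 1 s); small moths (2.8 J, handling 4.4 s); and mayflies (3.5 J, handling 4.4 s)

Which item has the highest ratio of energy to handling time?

midges

In descending order of E/h:
midges: 2.9/0.68 = 4.26 J/s
fruit flies: 1.5/1 = 1.5 J/s
mayflies: 3.5/4.4 = 0.795 J/s
small moths: 2.8/4.4 = 0.636 J/s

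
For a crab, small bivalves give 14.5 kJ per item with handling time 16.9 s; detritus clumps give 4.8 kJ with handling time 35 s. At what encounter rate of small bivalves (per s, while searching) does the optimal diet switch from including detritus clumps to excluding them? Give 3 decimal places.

Drop detritus clumps once their profitability E₂/h₂ falls below the rate achievable on small bivalves alone: E₂/h₂ = λE₁/(1 + λh₁).
Solve for λ: λE₁h₂ = E₂(1 + λh₁) → λ(E₁h₂ − E₂h₁) = E₂ → λ = E₂/(E₁h₂ − E₂h₁).
λ = 4.8/(14.5×35 − 4.8×16.9) = 4.8/426.4 = 0.01126 per s.

0.011 per s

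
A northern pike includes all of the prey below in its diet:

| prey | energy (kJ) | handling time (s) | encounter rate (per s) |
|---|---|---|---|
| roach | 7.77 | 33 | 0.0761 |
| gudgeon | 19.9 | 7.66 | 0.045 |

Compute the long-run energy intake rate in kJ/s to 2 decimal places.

0.39 kJ/s

Energy encountered per unit search time: 0.0761×7.77 + 0.045×19.9 = 1.487 kJ/s.
Handling time per unit search time: 0.0761×33 + 0.045×7.66 = 2.856.
Rate = 1.487/(1 + 2.856) = 0.3856 kJ/s.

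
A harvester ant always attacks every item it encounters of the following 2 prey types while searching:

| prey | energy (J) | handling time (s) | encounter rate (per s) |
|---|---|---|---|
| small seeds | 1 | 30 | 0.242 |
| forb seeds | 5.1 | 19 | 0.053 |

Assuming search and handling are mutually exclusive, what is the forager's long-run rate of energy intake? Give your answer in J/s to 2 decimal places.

Energy encountered per unit search time: 0.242×1 + 0.053×5.1 = 0.5123 J/s.
Handling time per unit search time: 0.242×30 + 0.053×19 = 8.267.
Rate = 0.5123/(1 + 8.267) = 0.05528 J/s.

0.06 J/s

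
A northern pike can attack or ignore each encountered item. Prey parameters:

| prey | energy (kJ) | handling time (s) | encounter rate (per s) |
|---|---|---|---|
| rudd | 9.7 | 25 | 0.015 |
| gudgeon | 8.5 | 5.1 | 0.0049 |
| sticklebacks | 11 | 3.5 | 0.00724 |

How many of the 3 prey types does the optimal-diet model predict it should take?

3

Rank by E/h (kJ/s): sticklebacks 3.14, gudgeon 1.67, rudd 0.388. Include each in turn until the next type's E/h falls below the running intake rate.
Rate on top 1: 0.07767. gudgeon: 1.67 > 0.07767 → include.
Rate on top 2: 0.1155. rudd: 0.388 > 0.1155 → include.
Optimal diet: sticklebacks, gudgeon, rudd — 3 of 3 types.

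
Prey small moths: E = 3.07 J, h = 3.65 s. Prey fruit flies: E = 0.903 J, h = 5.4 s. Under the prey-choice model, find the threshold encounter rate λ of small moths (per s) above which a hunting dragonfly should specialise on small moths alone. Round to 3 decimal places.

The zero-one rule: include fruit flies iff E₂/h₂ > λE₁/(1+λh₁). Equality gives the switch point.
λE₁h₂ = E₂ + λE₂h₁ ⇒ λ = E₂/(E₁h₂ − E₂h₁) = 0.903/(16.58 − 3.296) = 0.06799 per s.

0.068 per s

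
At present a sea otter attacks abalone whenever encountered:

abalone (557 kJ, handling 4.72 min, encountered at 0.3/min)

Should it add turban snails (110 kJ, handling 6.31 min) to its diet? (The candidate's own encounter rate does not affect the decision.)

No

On abalone alone, R = ΣλE/(1+Σλh) = 167.1/2.416 = 69.16 kJ/min.
Profitability of turban snails: 110/6.31 = 17.43 kJ/min.
Since 17.43 < R, time spent handling turban snails is better spent searching.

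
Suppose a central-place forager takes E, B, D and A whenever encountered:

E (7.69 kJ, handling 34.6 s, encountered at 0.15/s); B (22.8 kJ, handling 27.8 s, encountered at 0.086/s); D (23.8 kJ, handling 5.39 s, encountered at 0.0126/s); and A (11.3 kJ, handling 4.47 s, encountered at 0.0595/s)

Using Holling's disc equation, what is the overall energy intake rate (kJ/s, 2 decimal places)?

0.46 kJ/s

Energy encountered per unit search time: 0.15×7.69 + 0.086×22.8 + 0.0126×23.8 + 0.0595×11.3 = 4.087 kJ/s.
Handling time per unit search time: 0.15×34.6 + 0.086×27.8 + 0.0126×5.39 + 0.0595×4.47 = 7.915.
Rate = 4.087/(1 + 7.915) = 0.4584 kJ/s.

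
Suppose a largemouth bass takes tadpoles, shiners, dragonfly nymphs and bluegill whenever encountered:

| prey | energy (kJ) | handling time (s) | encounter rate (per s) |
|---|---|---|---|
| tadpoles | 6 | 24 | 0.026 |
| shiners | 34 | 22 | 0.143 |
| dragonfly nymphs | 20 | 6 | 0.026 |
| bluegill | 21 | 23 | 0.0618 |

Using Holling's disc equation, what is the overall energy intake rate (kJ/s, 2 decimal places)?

1.08 kJ/s

R = (0.026×6 + 0.143×34 + 0.026×20 + 0.0618×21) / (1 + 0.026×24 + 0.143×22 + 0.026×6 + 0.0618×23) = 6.836/6.347 = 1.077 kJ/s.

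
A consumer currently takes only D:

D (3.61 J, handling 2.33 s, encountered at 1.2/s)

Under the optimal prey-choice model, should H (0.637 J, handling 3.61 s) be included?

No

Current rate: (1.2×3.61)/(1 + 1.2×2.33) = 1.141 J/s.
H: E/h = 0.637/3.61 = 0.1765 J/s.
Since 0.1765 < R, time spent handling H is better spent searching.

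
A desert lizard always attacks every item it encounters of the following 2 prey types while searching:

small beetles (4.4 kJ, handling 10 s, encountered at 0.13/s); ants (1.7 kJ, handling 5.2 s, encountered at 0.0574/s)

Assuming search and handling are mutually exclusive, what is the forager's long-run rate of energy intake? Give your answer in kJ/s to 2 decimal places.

R = (0.13×4.4 + 0.0574×1.7) / (1 + 0.13×10 + 0.0574×5.2) = 0.6696/2.598 = 0.2577 kJ/s.

0.26 kJ/s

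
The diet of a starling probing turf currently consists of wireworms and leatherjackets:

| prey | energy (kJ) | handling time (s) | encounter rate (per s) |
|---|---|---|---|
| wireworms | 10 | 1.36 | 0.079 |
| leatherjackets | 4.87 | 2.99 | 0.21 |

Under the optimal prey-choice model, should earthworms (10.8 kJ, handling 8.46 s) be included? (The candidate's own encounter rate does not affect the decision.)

Yes

Intake rate on the current diet: R = (0.079×10 + 0.21×4.87) / (1 + 0.079×1.36 + 0.21×2.99) = 1.813/1.735 = 1.045 kJ/s.
earthworms: E/h = 10.8/8.46 = 1.277 kJ/s.
1.277 > 1.045, so adding earthworms raises the average — include it.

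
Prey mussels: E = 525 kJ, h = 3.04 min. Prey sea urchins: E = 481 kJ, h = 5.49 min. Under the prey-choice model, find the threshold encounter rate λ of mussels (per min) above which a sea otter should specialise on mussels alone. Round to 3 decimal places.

The zero-one rule: include sea urchins iff E₂/h₂ > λE₁/(1+λh₁). Equality gives the switch point.
λE₁h₂ = E₂ + λE₂h₁ ⇒ λ = E₂/(E₁h₂ − E₂h₁) = 481/(2882 − 1462) = 0.3387 per min.

0.339 per min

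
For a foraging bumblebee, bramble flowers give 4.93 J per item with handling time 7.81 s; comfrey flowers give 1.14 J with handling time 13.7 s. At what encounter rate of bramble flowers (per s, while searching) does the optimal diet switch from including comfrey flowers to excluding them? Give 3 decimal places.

0.019 per s

The zero-one rule: include comfrey flowers iff E₂/h₂ > λE₁/(1+λh₁). Equality gives the switch point.
λE₁h₂ = E₂ + λE₂h₁ ⇒ λ = E₂/(E₁h₂ − E₂h₁) = 1.14/(67.54 − 8.903) = 0.01944 per s.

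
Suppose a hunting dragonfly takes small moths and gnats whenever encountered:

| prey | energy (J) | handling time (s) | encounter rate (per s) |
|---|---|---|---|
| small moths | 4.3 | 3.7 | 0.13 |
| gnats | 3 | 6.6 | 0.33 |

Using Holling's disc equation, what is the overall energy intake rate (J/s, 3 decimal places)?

R = (0.13×4.3 + 0.33×3) / (1 + 0.13×3.7 + 0.33×6.6) = 1.549/3.659 = 0.4233 J/s.

0.423 J/s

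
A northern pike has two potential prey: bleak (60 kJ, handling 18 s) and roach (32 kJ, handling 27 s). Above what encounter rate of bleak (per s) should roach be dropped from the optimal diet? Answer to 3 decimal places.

The zero-one rule: include roach iff E₂/h₂ > λE₁/(1+λh₁). Equality gives the switch point.
λE₁h₂ = E₂ + λE₂h₁ ⇒ λ = E₂/(E₁h₂ − E₂h₁) = 32/(1620 − 576) = 0.03065 per s.

0.031 per s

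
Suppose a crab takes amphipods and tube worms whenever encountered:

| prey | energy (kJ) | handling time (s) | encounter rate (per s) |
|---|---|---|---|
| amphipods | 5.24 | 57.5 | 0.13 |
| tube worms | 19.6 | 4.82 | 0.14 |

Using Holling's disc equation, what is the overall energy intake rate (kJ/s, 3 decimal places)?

R = (0.13×5.24 + 0.14×19.6) / (1 + 0.13×57.5 + 0.14×4.82) = 3.425/9.15 = 0.3743 kJ/s.

0.374 kJ/s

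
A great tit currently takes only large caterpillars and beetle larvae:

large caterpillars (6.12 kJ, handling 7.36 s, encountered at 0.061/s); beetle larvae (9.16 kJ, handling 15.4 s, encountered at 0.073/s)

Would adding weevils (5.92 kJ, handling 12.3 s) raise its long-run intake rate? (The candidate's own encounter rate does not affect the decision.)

Yes

Current rate: (0.061×6.12 + 0.073×9.16)/(1 + 0.061×7.36 + 0.073×15.4) = 0.4049 kJ/s.
Profitability of weevils: 5.92/12.3 = 0.4813 kJ/s.
Since 0.4813 > R, including weevils increases the long-run rate.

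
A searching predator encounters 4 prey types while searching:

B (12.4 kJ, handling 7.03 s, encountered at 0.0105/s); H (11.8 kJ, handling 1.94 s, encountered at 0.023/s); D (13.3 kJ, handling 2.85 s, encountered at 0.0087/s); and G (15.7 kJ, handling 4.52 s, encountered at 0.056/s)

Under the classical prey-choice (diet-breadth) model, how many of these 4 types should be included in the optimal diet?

E/h in descending order: H 6.08, D 4.67, G 3.47, B 1.76 kJ/s. The optimal diet is the largest prefix of this list for which every included type satisfies E_i/h_i > R on the types above it.
Rate on top 1: 0.2598. D: 4.67 > 0.2598 → include.
Rate on top 2: 0.362. G: 3.47 > 0.362 → include.
Rate on top 3: 0.9575. B: 1.76 > 0.9575 → include.
Optimal diet: H, D, G, B — 4 of 4 types.

4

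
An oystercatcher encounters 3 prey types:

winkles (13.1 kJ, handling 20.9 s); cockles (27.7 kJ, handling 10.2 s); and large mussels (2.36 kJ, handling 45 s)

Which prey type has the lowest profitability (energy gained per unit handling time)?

large mussels

Profitability E/h (kJ/s): winkles = 13.1/20.9 = 0.627, cockles = 27.7/10.2 = 2.72, large mussels = 2.36/45 = 0.0524.
Ranked: cockles > winkles > large mussels.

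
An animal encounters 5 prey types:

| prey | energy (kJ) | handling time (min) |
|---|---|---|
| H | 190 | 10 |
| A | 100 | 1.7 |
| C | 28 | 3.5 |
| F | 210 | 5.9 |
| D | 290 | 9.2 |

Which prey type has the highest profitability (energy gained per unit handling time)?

A

Profitability E/h (kJ/min): H = 190/10 = 19, A = 100/1.7 = 58.8, C = 28/3.5 = 8, F = 210/5.9 = 35.6, D = 290/9.2 = 31.5.
Ranked: A > F > D > H > C.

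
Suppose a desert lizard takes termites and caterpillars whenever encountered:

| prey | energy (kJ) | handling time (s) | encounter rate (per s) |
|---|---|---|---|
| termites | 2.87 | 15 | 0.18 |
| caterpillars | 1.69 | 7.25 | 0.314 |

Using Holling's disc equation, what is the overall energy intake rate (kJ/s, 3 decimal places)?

Energy encountered per unit search time: 0.18×2.87 + 0.314×1.69 = 1.047 kJ/s.
Handling time per unit search time: 0.18×15 + 0.314×7.25 = 4.976.
Rate = 1.047/(1 + 4.976) = 0.1752 kJ/s.

0.175 kJ/s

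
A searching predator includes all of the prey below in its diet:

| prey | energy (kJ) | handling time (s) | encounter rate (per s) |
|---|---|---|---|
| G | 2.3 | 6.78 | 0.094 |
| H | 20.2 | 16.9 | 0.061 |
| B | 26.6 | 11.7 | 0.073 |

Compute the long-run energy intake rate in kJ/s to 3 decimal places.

0.962 kJ/s

R = (0.094×2.3 + 0.061×20.2 + 0.073×26.6) / (1 + 0.094×6.78 + 0.061×16.9 + 0.073×11.7) = 3.39/3.522 = 0.9625 kJ/s.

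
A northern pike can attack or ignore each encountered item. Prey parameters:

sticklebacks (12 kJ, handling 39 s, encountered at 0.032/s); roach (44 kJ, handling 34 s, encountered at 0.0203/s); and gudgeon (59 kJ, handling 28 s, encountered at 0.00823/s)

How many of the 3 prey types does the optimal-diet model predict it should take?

2

E/h in descending order: gudgeon 2.11, roach 1.29, sticklebacks 0.308 kJ/s. The optimal diet is the largest prefix of this list for which every included type satisfies E_i/h_i > R on the types above it.
Rate on top 1: 0.3946. roach: 1.29 > 0.3946 → include.
Rate on top 2: 0.7179. sticklebacks: 0.308 < 0.7179 → exclude; stop.
Optimal diet: gudgeon, roach — 2 of 3 types.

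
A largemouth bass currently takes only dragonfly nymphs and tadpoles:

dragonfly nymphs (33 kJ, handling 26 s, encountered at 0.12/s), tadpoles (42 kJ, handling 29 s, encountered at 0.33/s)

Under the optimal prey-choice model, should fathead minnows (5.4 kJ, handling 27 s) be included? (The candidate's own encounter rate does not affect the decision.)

No

Current rate: (0.12×33 + 0.33×42)/(1 + 0.12×26 + 0.33×29) = 1.302 kJ/s.
Profitability of fathead minnows: 5.4/27 = 0.2 kJ/s.
0.2 < 1.302, so adding fathead minnows would lower the average — exclude it.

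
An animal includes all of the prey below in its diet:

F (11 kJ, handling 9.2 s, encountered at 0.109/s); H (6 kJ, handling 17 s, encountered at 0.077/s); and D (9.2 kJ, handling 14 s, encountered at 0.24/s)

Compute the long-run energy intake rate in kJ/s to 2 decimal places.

0.58 kJ/s

R = Σλ_iE_i / (1 + Σλ_ih_i)
Numerator: 0.109×11 + 0.077×6 + 0.24×9.2 = 3.869
Denominator: 1 + 0.109×9.2 + 0.077×17 + 0.24×14 = 6.672
R = 3.869/6.672 = 0.5799 kJ/s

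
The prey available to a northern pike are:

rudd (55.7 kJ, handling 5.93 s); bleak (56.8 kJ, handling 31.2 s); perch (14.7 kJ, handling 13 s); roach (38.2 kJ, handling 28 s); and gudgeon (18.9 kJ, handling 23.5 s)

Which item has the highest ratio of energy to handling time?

In descending order of E/h:
rudd: 55.7/5.93 = 9.39 kJ/s
bleak: 56.8/31.2 = 1.82 kJ/s
roach: 38.2/28 = 1.36 kJ/s
perch: 14.7/13 = 1.13 kJ/s
gudgeon: 18.9/23.5 = 0.804 kJ/s

rudd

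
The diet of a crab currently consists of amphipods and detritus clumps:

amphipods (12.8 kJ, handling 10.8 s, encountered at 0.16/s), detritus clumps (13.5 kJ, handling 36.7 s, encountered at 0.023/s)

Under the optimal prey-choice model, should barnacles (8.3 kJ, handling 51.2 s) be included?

No

Current rate: (0.16×12.8 + 0.023×13.5)/(1 + 0.16×10.8 + 0.023×36.7) = 0.6603 kJ/s.
barnacles: E/h = 8.3/51.2 = 0.1621 kJ/s.
0.1621 < 0.6603, so adding barnacles would lower the average — exclude it.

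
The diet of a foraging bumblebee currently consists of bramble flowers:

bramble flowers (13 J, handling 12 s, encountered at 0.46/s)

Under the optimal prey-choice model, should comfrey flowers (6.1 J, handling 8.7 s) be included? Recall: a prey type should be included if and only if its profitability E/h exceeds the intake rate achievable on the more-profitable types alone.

No

Current rate: (0.46×13)/(1 + 0.46×12) = 0.9172 J/s.
comfrey flowers: E/h = 6.1/8.7 = 0.7011 J/s.
0.7011 < 0.9172, so adding comfrey flowers would lower the average — exclude it.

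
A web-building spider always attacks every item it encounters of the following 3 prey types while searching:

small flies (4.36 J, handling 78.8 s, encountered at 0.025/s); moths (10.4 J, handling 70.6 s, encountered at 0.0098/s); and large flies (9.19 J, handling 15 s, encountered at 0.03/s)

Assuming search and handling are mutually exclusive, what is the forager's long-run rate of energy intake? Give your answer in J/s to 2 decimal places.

R = (0.025×4.36 + 0.0098×10.4 + 0.03×9.19) / (1 + 0.025×78.8 + 0.0098×70.6 + 0.03×15) = 0.4866/4.112 = 0.1183 J/s.

0.12 J/s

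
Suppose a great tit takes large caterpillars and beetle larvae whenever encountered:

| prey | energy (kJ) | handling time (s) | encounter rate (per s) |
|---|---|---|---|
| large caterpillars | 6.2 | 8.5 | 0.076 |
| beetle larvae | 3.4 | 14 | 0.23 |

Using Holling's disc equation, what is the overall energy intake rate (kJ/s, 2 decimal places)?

0.26 kJ/s

R = (0.076×6.2 + 0.23×3.4) / (1 + 0.076×8.5 + 0.23×14) = 1.253/4.866 = 0.2575 kJ/s.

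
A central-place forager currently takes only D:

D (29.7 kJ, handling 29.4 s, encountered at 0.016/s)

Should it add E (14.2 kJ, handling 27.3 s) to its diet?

Yes

Intake rate on the current diet: R = (0.016×29.7) / (1 + 0.016×29.4) = 0.4752/1.47 = 0.3232 kJ/s.
E: E/h = 14.2/27.3 = 0.5201 kJ/s.
Since 0.5201 > R, including E increases the long-run rate.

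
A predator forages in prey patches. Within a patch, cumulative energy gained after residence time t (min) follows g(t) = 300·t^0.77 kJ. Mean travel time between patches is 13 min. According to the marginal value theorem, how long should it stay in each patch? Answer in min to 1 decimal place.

Maximise g(t)/(T+t): set derivative to zero → g'(t)(T+t) = g(t).
g'(t) = 0.77·300·t^-0.23. Setting 0.77·300·t^-0.23 = 300·t^0.77/(13+t) gives 0.77(13+t) = t, so 0.23·t = 0.77×13.
t* = 0.77×13/0.23 = 43.52 min.

43.5 min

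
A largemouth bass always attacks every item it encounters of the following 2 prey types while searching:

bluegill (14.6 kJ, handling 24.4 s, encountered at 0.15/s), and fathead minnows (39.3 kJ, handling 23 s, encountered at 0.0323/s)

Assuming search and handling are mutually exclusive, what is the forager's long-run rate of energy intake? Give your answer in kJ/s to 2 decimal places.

0.64 kJ/s

R = (0.15×14.6 + 0.0323×39.3) / (1 + 0.15×24.4 + 0.0323×23) = 3.459/5.403 = 0.6403 kJ/s.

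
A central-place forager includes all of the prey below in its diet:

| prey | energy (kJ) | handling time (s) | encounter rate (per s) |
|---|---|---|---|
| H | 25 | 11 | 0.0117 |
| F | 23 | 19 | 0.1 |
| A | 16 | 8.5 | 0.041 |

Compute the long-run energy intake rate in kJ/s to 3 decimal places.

0.962 kJ/s

R = Σλ_iE_i / (1 + Σλ_ih_i)
Numerator: 0.0117×25 + 0.1×23 + 0.041×16 = 3.249
Denominator: 1 + 0.0117×11 + 0.1×19 + 0.041×8.5 = 3.377
R = 3.249/3.377 = 0.9619 kJ/s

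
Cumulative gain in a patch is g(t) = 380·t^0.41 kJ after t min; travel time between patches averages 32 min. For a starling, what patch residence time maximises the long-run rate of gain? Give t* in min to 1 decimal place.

22.2 min

Optimal t* satisfies g'(t*) = g(t*)/(T + t*).
g'(t) = 0.41·380·t^-0.59. Setting 0.41·380·t^-0.59 = 380·t^0.41/(32+t) gives 0.41(32+t) = t, so 0.59·t = 0.41×32.
t* = 0.41×32/0.59 = 22.24 min.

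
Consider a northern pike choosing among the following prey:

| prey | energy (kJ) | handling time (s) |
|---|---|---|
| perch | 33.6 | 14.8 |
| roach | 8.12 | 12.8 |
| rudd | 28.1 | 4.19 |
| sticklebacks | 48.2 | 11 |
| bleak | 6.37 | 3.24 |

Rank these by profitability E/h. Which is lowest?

roach

Profitability E/h (kJ/s): perch = 33.6/14.8 = 2.27, roach = 8.12/12.8 = 0.634, rudd = 28.1/4.19 = 6.71, sticklebacks = 48.2/11 = 4.38, bleak = 6.37/3.24 = 1.97.
Ranked: rudd > sticklebacks > perch > bleak > roach.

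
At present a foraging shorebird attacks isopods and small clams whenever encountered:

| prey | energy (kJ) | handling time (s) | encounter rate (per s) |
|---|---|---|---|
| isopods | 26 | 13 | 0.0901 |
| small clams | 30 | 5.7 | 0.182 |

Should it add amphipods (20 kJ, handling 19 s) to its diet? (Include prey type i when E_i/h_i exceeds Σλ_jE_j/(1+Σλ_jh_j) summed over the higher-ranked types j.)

Intake rate on the current diet: R = (0.0901×26 + 0.182×30) / (1 + 0.0901×13 + 0.182×5.7) = 7.803/3.209 = 2.432 kJ/s.
Profitability of amphipods: 20/19 = 1.053 kJ/s.
1.053 < 2.432, so adding amphipods would lower the average — exclude it.

No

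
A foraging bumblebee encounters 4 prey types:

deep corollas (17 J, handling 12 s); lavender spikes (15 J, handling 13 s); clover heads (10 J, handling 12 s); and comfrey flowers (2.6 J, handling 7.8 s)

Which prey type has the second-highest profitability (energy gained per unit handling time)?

Profitability E/h (J/s): deep corollas = 17/12 = 1.42, lavender spikes = 15/13 = 1.15, clover heads = 10/12 = 0.833, comfrey flowers = 2.6/7.8 = 0.333.
Ranked: deep corollas > lavender spikes > clover heads > comfrey flowers.

lavender spikes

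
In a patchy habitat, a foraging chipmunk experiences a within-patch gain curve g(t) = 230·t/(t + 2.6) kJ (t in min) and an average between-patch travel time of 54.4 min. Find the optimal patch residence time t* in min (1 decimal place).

Maximise g(t)/(T+t): set derivative to zero → g'(t)(T+t) = g(t).
g'(t) = 230·2.6/(t + 2.6)². Setting 230·2.6/(t+2.6)² = 230t/[(t+2.6)(54.4+t)] gives 2.6(54.4+t) = t(t+2.6), so t² = 2.6×54.4 = 141.4.
t* = √141.4 = 11.89 min.

11.9 min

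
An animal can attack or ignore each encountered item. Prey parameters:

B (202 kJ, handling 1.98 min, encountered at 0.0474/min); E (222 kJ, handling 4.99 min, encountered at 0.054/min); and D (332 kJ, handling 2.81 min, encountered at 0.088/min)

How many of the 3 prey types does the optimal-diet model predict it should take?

E/h in descending order: D 118, B 102, E 44.5 kJ/min. The optimal diet is the largest prefix of this list for which every included type satisfies E_i/h_i > R on the types above it.
Rate on top 1: 23.42. B: 102 > 23.42 → include.
Rate on top 2: 28.92. E: 44.5 > 28.92 → include.
Optimal diet: D, B, E — 3 of 3 types.

3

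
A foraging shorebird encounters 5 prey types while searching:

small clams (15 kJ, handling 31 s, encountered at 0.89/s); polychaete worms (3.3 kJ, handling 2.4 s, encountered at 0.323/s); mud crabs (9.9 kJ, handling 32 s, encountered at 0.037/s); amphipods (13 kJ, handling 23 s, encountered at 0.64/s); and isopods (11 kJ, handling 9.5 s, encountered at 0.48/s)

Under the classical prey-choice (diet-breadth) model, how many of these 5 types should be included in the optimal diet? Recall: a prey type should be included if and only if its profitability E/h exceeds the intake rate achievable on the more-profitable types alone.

E/h in descending order: polychaete worms 1.38, isopods 1.16, amphipods 0.565, small clams 0.484, mud crabs 0.309 kJ/s. The optimal diet is the largest prefix of this list for which every included type satisfies E_i/h_i > R on the types above it.
Rate on top 1: 0.6004. isopods: 1.16 > 0.6004 → include.
Rate on top 2: 1.002. amphipods: 0.565 < 1.002 → exclude; stop.
Optimal diet: polychaete worms, isopods — 2 of 5 types.

2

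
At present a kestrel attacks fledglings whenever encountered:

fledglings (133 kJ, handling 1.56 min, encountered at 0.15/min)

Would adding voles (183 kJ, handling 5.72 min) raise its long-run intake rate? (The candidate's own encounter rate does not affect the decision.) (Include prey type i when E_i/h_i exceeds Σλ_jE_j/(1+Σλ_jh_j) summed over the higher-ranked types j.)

Yes

Current rate: (0.15×133)/(1 + 0.15×1.56) = 16.17 kJ/min.
Profitability of voles: 183/5.72 = 31.99 kJ/min.
31.99 > 16.17, so adding voles raises the average — include it.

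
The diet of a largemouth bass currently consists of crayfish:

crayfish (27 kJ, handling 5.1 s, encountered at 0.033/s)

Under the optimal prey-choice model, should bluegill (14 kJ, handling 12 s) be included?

Current rate: (0.033×27)/(1 + 0.033×5.1) = 0.7626 kJ/s.
Profitability of bluegill: 14/12 = 1.167 kJ/s.
Since 1.167 > R, including bluegill increases the long-run rate.

Yes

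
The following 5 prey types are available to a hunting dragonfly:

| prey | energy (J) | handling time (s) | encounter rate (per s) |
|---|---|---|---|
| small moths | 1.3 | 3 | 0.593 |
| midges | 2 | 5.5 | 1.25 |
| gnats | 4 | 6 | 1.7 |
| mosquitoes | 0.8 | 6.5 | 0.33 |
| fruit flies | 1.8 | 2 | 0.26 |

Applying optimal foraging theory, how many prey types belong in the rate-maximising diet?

2

Rank by E/h (J/s): fruit flies 0.9, gnats 0.667, small moths 0.433, midges 0.364, mosquitoes 0.123. Include each in turn until the next type's E/h falls below the running intake rate.
Rate on top 1: 0.3079. gnats: 0.667 > 0.3079 → include.
Rate on top 2: 0.6201. small moths: 0.433 < 0.6201 → exclude; stop.
Optimal diet: fruit flies, gnats — 2 of 5 types.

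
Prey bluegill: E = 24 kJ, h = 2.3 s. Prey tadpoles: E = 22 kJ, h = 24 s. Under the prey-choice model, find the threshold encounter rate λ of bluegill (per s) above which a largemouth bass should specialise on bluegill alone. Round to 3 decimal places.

Drop tadpoles once their profitability E₂/h₂ falls below the rate achievable on bluegill alone: E₂/h₂ = λE₁/(1 + λh₁).
Solve for λ: λE₁h₂ = E₂(1 + λh₁) → λ(E₁h₂ − E₂h₁) = E₂ → λ = E₂/(E₁h₂ − E₂h₁).
λ = 22/(24×24 − 22×2.3) = 22/525.4 = 0.04187 per s.

0.042 per s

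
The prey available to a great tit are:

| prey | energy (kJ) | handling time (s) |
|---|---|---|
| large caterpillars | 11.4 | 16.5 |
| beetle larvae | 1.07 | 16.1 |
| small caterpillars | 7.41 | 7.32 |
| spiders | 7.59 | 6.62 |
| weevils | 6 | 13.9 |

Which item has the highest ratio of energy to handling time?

spiders

In descending order of E/h:
spiders: 7.59/6.62 = 1.15 kJ/s
small caterpillars: 7.41/7.32 = 1.01 kJ/s
large caterpillars: 11.4/16.5 = 0.691 kJ/s
weevils: 6/13.9 = 0.432 kJ/s
beetle larvae: 1.07/16.1 = 0.0665 kJ/s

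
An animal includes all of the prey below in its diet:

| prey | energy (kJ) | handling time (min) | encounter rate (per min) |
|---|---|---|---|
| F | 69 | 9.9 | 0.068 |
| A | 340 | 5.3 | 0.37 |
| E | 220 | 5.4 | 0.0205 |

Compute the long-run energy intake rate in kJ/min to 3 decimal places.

36.050 kJ/min

Energy encountered per unit search time: 0.068×69 + 0.37×340 + 0.0205×220 = 135 kJ/min.
Handling time per unit search time: 0.068×9.9 + 0.37×5.3 + 0.0205×5.4 = 2.745.
Rate = 135/(1 + 2.745) = 36.05 kJ/min.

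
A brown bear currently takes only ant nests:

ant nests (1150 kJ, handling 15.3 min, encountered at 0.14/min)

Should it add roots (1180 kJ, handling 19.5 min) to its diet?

Yes

On ant nests alone, R = ΣλE/(1+Σλh) = 161/3.142 = 51.24 kJ/min.
Profitability of roots: 1180/19.5 = 60.51 kJ/min.
60.51 > 51.24, so adding roots raises the average — include it.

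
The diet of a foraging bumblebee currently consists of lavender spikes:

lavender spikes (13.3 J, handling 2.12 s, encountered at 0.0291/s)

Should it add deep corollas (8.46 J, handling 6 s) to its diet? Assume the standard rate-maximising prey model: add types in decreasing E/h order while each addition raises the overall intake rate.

Yes

On lavender spikes alone, R = ΣλE/(1+Σλh) = 0.387/1.062 = 0.3645 J/s.
deep corollas: E/h = 8.46/6 = 1.41 J/s.
1.41 > 0.3645, so adding deep corollas raises the average — include it.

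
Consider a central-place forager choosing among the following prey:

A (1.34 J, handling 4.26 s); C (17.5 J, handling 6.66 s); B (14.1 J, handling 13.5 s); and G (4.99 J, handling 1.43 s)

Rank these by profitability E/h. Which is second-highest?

C

In descending order of E/h:
G: 4.99/1.43 = 3.49 J/s
C: 17.5/6.66 = 2.63 J/s
B: 14.1/13.5 = 1.04 J/s
A: 1.34/4.26 = 0.315 J/s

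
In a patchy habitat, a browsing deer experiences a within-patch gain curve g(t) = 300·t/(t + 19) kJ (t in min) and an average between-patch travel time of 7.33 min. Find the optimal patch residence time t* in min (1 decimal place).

Optimal t* satisfies g'(t*) = g(t*)/(T + t*).
g'(t) = 300·19/(t + 19)². Setting 300·19/(t+19)² = 300t/[(t+19)(7.33+t)] gives 19(7.33+t) = t(t+19), so t² = 19×7.33 = 139.3.
t* = √139.3 = 11.8 min.

11.8 min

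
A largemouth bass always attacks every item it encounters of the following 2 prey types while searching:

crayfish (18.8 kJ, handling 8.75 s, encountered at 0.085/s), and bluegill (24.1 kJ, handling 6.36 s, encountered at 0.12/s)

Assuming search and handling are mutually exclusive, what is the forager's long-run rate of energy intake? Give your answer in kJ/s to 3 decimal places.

Energy encountered per unit search time: 0.085×18.8 + 0.12×24.1 = 4.49 kJ/s.
Handling time per unit search time: 0.085×8.75 + 0.12×6.36 = 1.507.
Rate = 4.49/(1 + 1.507) = 1.791 kJ/s.

1.791 kJ/s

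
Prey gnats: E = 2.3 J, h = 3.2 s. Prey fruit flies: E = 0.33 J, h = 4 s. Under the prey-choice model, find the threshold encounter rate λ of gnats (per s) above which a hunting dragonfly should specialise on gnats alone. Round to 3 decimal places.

Drop fruit flies once their profitability E₂/h₂ falls below the rate achievable on gnats alone: E₂/h₂ = λE₁/(1 + λh₁).
Solve for λ: λE₁h₂ = E₂(1 + λh₁) → λ(E₁h₂ − E₂h₁) = E₂ → λ = E₂/(E₁h₂ − E₂h₁).
λ = 0.33/(2.3×4 − 0.33×3.2) = 0.33/8.144 = 0.04052 per s.

0.041 per s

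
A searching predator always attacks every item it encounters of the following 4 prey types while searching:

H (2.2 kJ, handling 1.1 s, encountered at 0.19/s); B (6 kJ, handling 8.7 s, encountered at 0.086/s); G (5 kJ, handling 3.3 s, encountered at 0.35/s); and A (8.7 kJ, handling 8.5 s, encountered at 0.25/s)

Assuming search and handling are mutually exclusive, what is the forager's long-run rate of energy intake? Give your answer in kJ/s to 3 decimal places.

0.928 kJ/s

Energy encountered per unit search time: 0.19×2.2 + 0.086×6 + 0.35×5 + 0.25×8.7 = 4.859 kJ/s.
Handling time per unit search time: 0.19×1.1 + 0.086×8.7 + 0.35×3.3 + 0.25×8.5 = 4.237.
Rate = 4.859/(1 + 4.237) = 0.9278 kJ/s.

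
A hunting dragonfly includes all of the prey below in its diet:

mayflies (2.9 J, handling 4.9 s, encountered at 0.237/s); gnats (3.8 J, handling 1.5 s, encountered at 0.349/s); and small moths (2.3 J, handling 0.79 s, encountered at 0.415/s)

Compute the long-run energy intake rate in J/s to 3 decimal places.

0.985 J/s

R = (0.237×2.9 + 0.349×3.8 + 0.415×2.3) / (1 + 0.237×4.9 + 0.349×1.5 + 0.415×0.79) = 2.968/3.013 = 0.9852 J/s.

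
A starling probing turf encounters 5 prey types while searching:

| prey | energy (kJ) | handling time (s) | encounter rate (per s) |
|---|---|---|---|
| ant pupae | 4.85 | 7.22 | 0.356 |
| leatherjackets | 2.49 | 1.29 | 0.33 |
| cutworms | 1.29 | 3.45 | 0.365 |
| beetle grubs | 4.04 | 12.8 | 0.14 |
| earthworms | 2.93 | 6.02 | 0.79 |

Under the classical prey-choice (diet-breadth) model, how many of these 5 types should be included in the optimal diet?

2

Profitabilities (E/h, kJ/s): leatherjackets 1.93, ant pupae 0.672, earthworms 0.487, cutworms 0.374, beetle grubs 0.316. Add prey in this order while the next type's profitability exceeds the intake rate on those already taken.
Rate on top 1: 0.5763. ant pupae: 0.672 > 0.5763 → include.
Rate on top 2: 0.6377. earthworms: 0.487 < 0.6377 → exclude; stop.
Optimal diet: leatherjackets, ant pupae — 2 of 5 types.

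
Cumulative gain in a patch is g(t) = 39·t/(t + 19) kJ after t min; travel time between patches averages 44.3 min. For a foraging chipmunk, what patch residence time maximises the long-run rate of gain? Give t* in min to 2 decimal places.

29.01 min

By the marginal value theorem, leave when the instantaneous gain rate g'(t) equals the habitat-wide average g(t)/(T + t).
g'(t) = 39·19/(t + 19)². Setting 39·19/(t+19)² = 39t/[(t+19)(44.3+t)] gives 19(44.3+t) = t(t+19), so t² = 19×44.3 = 841.7.
t* = √841.7 = 29.01 min.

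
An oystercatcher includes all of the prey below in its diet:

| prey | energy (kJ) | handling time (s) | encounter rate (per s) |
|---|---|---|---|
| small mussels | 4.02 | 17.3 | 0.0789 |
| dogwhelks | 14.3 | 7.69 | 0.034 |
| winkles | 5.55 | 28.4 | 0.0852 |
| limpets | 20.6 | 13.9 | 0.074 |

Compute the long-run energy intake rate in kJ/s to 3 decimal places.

R = Σλ_iE_i / (1 + Σλ_ih_i)
Numerator: 0.0789×4.02 + 0.034×14.3 + 0.0852×5.55 + 0.074×20.6 = 2.801
Denominator: 1 + 0.0789×17.3 + 0.034×7.69 + 0.0852×28.4 + 0.074×13.9 = 6.075
R = 2.801/6.075 = 0.461 kJ/s

0.461 kJ/s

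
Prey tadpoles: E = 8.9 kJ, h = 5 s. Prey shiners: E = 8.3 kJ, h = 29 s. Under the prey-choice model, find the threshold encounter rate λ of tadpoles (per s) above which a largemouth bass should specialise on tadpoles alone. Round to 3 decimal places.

0.038 per s

At the threshold, the rate on tadpoles alone equals the profitability of shiners: λ·8.9/(1 + λ·5) = 8.3/29 = 0.2862.
Rearranging, λ(8.9 − 0.2862×5) = 0.2862, so λ = 0.2862/7.469 = 0.03832 per s.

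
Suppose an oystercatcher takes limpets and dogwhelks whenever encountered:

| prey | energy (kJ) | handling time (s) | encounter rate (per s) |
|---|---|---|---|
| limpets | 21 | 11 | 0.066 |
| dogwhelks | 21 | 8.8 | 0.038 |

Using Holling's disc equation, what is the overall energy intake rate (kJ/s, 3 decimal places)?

1.060 kJ/s

R = (0.066×21 + 0.038×21) / (1 + 0.066×11 + 0.038×8.8) = 2.184/2.06 = 1.06 kJ/s.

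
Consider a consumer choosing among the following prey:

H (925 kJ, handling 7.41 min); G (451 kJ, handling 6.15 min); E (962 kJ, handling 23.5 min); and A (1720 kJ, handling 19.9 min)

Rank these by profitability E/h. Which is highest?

H

In descending order of E/h:
H: 925/7.41 = 125 kJ/min
A: 1720/19.9 = 86.4 kJ/min
G: 451/6.15 = 73.3 kJ/min
E: 962/23.5 = 40.9 kJ/min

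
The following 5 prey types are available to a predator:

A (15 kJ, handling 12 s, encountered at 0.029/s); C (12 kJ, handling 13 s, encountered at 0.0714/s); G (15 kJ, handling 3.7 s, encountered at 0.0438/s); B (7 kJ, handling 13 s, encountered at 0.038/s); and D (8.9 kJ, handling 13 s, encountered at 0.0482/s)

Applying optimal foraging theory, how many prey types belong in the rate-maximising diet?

Rank by E/h (kJ/s): G 4.05, A 1.25, C 0.923, D 0.685, B 0.538. Include each in turn until the next type's E/h falls below the running intake rate.
Rate on top 1: 0.5654. A: 1.25 > 0.5654 → include.
Rate on top 2: 0.7232. C: 0.923 > 0.7232 → include.
Rate on top 3: 0.7993. D: 0.685 < 0.7993 → exclude; stop.
Optimal diet: G, A, C — 3 of 5 types.

3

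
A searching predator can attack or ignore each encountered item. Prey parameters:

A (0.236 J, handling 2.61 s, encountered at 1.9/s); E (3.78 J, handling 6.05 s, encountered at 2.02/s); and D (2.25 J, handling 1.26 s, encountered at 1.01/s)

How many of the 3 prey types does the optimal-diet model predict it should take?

Profitabilities (E/h, J/s): D 1.79, E 0.625, A 0.0904. Add prey in this order while the next type's profitability exceeds the intake rate on those already taken.
Rate on top 1: 1. E: 0.625 < 1 → exclude; stop.
Optimal diet: D — 1 of 3 types.

1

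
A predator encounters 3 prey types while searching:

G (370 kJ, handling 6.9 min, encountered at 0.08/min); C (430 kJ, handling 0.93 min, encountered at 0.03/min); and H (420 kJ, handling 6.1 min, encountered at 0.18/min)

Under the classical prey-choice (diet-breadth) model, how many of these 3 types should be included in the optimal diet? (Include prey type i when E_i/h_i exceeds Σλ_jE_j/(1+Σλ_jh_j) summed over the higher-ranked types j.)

3

Profitabilities (E/h, kJ/min): C 462, H 68.9, G 53.6. Add prey in this order while the next type's profitability exceeds the intake rate on those already taken.
Rate on top 1: 12.55. H: 68.9 > 12.55 → include.
Rate on top 2: 41.63. G: 53.6 > 41.63 → include.
Optimal diet: C, H, G — 3 of 3 types.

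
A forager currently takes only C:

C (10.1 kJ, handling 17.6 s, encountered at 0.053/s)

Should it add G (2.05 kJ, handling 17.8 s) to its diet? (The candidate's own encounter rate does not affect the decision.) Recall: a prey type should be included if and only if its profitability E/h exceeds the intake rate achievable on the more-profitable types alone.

No

Current rate: (0.053×10.1)/(1 + 0.053×17.6) = 0.277 kJ/s.
Profitability of G: 2.05/17.8 = 0.1152 kJ/s.
0.1152 < 0.277, so adding G would lower the average — exclude it.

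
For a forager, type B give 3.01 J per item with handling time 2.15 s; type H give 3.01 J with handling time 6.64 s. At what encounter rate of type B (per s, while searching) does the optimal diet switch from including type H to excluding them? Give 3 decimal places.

0.223 per s

At the threshold, the rate on type B alone equals the profitability of type H: λ·3.01/(1 + λ·2.15) = 3.01/6.64 = 0.4533.
Rearranging, λ(3.01 − 0.4533×2.15) = 0.4533, so λ = 0.4533/2.035 = 0.2227 per s.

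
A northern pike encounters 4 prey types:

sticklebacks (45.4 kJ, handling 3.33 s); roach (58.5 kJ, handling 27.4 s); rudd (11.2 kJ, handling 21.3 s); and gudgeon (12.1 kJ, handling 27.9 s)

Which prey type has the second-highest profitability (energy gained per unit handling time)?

In descending order of E/h:
sticklebacks: 45.4/3.33 = 13.6 kJ/s
roach: 58.5/27.4 = 2.14 kJ/s
rudd: 11.2/21.3 = 0.526 kJ/s
gudgeon: 12.1/27.9 = 0.434 kJ/s

roach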